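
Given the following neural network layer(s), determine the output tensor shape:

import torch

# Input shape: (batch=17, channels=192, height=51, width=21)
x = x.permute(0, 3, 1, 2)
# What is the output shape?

Input shape: (17, 192, 51, 21)
Output shape: (17, 21, 192, 51)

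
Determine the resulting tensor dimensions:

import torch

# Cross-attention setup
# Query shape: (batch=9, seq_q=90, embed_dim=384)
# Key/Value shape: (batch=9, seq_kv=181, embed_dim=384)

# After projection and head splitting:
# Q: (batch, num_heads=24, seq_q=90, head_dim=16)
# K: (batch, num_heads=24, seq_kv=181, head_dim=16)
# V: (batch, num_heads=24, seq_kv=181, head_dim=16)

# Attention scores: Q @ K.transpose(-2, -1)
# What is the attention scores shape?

Input shape: (9, 90, 384)
Output shape: (9, 24, 90, 181)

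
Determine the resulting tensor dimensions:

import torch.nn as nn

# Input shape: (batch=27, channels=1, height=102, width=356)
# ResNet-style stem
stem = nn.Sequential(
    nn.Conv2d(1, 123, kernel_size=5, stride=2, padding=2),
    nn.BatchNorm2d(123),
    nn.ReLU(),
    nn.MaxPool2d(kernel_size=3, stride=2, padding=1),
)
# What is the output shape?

Input shape: (27, 1, 102, 356)
  -> after Conv2d 5x5 stride=2: (27, 123, 51, 178)
Output shape: (27, 123, 26, 89)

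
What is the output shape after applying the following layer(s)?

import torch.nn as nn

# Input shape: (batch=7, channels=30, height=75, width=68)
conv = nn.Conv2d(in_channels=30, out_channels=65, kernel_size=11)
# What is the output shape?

Input shape: (7, 30, 75, 68)
Output shape: (7, 65, 65, 58)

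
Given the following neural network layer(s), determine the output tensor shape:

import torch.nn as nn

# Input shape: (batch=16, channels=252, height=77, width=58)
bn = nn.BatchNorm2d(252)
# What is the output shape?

Input shape: (16, 252, 77, 58)
Output shape: (16, 252, 77, 58)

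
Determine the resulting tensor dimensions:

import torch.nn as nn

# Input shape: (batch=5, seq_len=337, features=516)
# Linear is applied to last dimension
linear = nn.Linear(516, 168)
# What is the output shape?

Input shape: (5, 337, 516)
Output shape: (5, 337, 168)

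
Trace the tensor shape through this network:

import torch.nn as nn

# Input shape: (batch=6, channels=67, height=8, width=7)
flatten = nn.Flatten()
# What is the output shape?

Input shape: (6, 67, 8, 7)
Output shape: (6, 3752)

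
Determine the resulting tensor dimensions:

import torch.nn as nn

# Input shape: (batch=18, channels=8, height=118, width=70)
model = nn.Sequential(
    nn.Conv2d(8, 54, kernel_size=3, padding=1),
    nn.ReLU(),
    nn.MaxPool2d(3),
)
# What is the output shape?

Input shape: (18, 8, 118, 70)
  -> after Conv2d: (18, 54, 118, 70)
  -> after ReLU: (18, 54, 118, 70)
Output shape: (18, 54, 39, 23)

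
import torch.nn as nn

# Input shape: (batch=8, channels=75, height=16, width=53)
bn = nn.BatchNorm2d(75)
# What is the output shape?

Input shape: (8, 75, 16, 53)
Output shape: (8, 75, 16, 53)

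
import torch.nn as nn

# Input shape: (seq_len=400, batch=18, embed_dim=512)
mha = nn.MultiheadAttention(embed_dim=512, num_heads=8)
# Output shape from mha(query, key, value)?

Input shape: (400, 18, 512)
Output shape: (400, 18, 512)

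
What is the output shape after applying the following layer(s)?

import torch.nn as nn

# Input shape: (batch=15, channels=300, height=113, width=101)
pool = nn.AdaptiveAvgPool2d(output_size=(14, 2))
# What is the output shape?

Input shape: (15, 300, 113, 101)
Output shape: (15, 300, 14, 2)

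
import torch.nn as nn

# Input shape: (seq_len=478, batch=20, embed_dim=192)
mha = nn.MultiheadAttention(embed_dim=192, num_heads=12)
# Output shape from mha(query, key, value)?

Input shape: (478, 20, 192)
Output shape: (478, 20, 192)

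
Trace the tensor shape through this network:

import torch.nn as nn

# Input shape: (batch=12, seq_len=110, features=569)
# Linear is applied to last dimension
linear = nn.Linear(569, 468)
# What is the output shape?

Input shape: (12, 110, 569)
Output shape: (12, 110, 468)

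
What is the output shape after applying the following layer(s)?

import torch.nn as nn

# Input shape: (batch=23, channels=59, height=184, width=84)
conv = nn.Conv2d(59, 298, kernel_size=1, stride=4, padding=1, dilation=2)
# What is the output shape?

Input shape: (23, 59, 184, 84)
Output shape: (23, 298, 47, 22)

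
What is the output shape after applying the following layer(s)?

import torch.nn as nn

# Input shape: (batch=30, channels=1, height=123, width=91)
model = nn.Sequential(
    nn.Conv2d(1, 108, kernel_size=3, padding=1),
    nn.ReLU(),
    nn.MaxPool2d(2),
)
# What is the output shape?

Input shape: (30, 1, 123, 91)
  -> after Conv2d: (30, 108, 123, 91)
  -> after ReLU: (30, 108, 123, 91)
Output shape: (30, 108, 61, 45)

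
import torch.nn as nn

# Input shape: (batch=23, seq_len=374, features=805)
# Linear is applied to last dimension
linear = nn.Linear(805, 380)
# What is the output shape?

Input shape: (23, 374, 805)
Output shape: (23, 374, 380)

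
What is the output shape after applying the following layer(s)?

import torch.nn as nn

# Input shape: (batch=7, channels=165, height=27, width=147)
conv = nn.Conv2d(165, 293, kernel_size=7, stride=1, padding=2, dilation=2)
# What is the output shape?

Input shape: (7, 165, 27, 147)
Output shape: (7, 293, 19, 139)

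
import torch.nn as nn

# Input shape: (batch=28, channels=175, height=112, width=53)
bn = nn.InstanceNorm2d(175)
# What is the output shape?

Input shape: (28, 175, 112, 53)
Output shape: (28, 175, 112, 53)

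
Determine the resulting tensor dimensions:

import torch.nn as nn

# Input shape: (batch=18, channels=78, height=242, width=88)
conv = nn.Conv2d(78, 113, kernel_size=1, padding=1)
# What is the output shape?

Input shape: (18, 78, 242, 88)
Output shape: (18, 113, 244, 90)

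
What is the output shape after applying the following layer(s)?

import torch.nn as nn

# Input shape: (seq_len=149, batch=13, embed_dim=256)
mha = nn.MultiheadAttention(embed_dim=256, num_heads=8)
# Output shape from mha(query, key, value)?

Input shape: (149, 13, 256)
Output shape: (149, 13, 256)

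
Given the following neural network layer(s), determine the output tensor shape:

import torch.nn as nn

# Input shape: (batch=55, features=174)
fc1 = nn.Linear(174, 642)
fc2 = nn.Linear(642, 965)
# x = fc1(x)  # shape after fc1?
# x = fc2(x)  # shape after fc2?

Input shape: (55, 174)
  -> after fc1: (55, 642)
Output shape: (55, 965)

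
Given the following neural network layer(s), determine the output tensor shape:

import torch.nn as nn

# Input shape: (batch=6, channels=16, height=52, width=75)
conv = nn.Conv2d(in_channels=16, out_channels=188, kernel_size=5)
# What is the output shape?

Input shape: (6, 16, 52, 75)
Output shape: (6, 188, 48, 71)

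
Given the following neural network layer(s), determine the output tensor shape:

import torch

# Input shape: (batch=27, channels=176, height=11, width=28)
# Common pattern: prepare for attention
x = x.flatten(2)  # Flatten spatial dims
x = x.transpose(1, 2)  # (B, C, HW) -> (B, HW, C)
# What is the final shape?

Input shape: (27, 176, 11, 28)
  -> after flatten(2): (27, 176, 308)
Output shape: (27, 308, 176)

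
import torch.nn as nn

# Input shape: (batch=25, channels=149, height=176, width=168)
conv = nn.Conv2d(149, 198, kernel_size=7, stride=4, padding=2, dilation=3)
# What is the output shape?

Input shape: (25, 149, 176, 168)
Output shape: (25, 198, 41, 39)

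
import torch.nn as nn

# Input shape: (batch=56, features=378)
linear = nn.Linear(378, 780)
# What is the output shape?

Input shape: (56, 378)
Output shape: (56, 780)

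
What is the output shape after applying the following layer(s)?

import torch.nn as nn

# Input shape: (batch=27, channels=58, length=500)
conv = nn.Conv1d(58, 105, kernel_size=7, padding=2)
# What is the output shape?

Input shape: (27, 58, 500)
Output shape: (27, 105, 498)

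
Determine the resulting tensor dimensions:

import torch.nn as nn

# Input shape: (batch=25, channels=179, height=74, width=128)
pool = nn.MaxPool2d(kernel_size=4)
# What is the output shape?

Input shape: (25, 179, 74, 128)
Output shape: (25, 179, 18, 32)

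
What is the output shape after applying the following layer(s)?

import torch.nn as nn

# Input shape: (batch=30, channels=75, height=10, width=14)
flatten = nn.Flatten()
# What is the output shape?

Input shape: (30, 75, 10, 14)
Output shape: (30, 10500)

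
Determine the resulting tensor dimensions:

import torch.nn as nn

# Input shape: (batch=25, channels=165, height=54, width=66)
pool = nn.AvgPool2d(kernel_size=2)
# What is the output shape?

Input shape: (25, 165, 54, 66)
Output shape: (25, 165, 27, 33)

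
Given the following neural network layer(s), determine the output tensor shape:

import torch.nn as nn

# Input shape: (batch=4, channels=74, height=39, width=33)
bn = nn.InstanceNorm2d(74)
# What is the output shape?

Input shape: (4, 74, 39, 33)
Output shape: (4, 74, 39, 33)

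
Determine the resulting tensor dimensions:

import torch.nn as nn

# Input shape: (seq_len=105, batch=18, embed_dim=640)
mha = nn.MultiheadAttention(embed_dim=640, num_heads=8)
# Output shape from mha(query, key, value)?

Input shape: (105, 18, 640)
Output shape: (105, 18, 640)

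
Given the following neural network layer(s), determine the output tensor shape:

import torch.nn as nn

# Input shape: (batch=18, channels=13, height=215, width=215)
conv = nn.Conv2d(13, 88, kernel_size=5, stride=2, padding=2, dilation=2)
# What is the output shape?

Input shape: (18, 13, 215, 215)
Output shape: (18, 88, 106, 106)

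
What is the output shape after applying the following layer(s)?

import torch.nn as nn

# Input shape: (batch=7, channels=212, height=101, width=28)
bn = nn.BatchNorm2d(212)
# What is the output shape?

Input shape: (7, 212, 101, 28)
Output shape: (7, 212, 101, 28)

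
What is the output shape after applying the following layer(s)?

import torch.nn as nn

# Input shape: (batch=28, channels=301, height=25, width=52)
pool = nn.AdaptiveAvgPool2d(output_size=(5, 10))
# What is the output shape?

Input shape: (28, 301, 25, 52)
Output shape: (28, 301, 5, 10)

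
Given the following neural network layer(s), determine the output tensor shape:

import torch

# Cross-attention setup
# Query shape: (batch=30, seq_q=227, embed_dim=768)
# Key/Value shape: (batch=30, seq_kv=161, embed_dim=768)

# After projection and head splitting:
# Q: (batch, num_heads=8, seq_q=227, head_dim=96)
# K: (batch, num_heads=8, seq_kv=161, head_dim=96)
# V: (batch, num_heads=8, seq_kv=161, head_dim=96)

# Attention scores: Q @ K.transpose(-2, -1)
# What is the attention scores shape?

Input shape: (30, 227, 768)
Output shape: (30, 8, 227, 161)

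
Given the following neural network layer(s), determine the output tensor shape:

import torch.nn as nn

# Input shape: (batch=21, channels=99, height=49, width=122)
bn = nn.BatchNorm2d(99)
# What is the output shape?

Input shape: (21, 99, 49, 122)
Output shape: (21, 99, 49, 122)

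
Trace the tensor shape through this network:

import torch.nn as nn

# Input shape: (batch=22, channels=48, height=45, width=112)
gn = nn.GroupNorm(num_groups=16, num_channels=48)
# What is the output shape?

Input shape: (22, 48, 45, 112)
Output shape: (22, 48, 45, 112)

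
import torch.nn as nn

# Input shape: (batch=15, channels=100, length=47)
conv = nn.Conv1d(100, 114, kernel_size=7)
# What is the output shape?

Input shape: (15, 100, 47)
Output shape: (15, 114, 41)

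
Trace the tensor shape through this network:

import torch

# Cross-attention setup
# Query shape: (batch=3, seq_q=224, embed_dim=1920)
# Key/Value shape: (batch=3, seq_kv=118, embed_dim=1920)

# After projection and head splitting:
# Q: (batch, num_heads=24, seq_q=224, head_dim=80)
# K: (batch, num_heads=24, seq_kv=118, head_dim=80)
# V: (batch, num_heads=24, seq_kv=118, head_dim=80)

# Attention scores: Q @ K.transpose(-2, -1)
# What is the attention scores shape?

Input shape: (3, 224, 1920)
Output shape: (3, 24, 224, 118)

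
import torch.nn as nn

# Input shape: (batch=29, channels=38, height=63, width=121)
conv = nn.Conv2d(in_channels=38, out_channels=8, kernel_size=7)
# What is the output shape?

Input shape: (29, 38, 63, 121)
Output shape: (29, 8, 57, 115)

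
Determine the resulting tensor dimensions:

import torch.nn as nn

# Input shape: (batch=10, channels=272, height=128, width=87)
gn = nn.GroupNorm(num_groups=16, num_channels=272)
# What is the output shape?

Input shape: (10, 272, 128, 87)
Output shape: (10, 272, 128, 87)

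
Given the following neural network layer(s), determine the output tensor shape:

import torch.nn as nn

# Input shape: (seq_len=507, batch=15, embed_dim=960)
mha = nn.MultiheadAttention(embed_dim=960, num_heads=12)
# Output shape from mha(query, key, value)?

Input shape: (507, 15, 960)
Output shape: (507, 15, 960)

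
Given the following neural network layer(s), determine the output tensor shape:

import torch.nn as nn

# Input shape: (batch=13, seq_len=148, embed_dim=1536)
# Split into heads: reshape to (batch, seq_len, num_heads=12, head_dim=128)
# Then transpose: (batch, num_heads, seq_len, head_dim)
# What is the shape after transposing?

Input shape: (13, 148, 1536)
  -> after reshape: (13, 148, 12, 128)
Output shape: (13, 12, 148, 128)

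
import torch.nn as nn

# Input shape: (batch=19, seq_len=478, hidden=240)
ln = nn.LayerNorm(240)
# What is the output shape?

Input shape: (19, 478, 240)
Output shape: (19, 478, 240)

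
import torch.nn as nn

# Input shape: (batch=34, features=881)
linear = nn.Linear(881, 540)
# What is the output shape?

Input shape: (34, 881)
Output shape: (34, 540)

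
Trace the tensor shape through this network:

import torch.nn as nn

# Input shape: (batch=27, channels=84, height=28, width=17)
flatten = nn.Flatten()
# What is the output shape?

Input shape: (27, 84, 28, 17)
Output shape: (27, 39984)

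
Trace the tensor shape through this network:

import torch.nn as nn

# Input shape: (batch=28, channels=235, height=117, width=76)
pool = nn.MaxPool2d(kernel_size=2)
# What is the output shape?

Input shape: (28, 235, 117, 76)
Output shape: (28, 235, 58, 38)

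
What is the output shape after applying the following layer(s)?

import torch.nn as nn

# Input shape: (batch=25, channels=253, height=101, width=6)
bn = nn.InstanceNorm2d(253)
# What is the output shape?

Input shape: (25, 253, 101, 6)
Output shape: (25, 253, 101, 6)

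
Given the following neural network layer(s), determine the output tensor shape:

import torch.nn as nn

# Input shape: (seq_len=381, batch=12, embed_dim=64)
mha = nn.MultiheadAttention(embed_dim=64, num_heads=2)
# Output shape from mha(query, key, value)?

Input shape: (381, 12, 64)
Output shape: (381, 12, 64)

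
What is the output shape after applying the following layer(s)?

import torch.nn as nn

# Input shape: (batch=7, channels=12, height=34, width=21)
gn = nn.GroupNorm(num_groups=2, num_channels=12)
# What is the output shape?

Input shape: (7, 12, 34, 21)
Output shape: (7, 12, 34, 21)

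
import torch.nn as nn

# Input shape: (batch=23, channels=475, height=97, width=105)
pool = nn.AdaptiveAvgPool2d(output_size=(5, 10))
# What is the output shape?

Input shape: (23, 475, 97, 105)
Output shape: (23, 475, 5, 10)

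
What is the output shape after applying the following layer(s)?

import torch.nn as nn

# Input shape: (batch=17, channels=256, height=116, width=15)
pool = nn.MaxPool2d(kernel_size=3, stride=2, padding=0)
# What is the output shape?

Input shape: (17, 256, 116, 15)
Output shape: (17, 256, 57, 7)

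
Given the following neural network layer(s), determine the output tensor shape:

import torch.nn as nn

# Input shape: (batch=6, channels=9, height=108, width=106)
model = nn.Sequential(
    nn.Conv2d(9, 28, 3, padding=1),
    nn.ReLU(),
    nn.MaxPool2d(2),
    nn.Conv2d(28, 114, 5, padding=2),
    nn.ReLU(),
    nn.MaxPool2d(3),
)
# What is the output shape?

Input shape: (6, 9, 108, 106)
  -> after first Conv2d: (6, 28, 108, 106)
  -> after first MaxPool2d: (6, 28, 54, 53)
  -> after second Conv2d: (6, 114, 54, 53)
Output shape: (6, 114, 18, 17)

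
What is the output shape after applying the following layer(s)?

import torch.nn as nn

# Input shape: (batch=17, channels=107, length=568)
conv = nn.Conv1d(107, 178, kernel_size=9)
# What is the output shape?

Input shape: (17, 107, 568)
Output shape: (17, 178, 560)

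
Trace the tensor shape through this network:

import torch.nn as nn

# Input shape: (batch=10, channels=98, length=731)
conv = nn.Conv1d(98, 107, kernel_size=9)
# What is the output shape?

Input shape: (10, 98, 731)
Output shape: (10, 107, 723)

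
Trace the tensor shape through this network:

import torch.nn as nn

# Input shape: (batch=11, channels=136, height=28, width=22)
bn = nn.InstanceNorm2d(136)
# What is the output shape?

Input shape: (11, 136, 28, 22)
Output shape: (11, 136, 28, 22)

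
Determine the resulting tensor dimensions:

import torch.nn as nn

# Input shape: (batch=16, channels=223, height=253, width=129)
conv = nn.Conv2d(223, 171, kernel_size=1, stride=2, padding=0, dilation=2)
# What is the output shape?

Input shape: (16, 223, 253, 129)
Output shape: (16, 171, 127, 65)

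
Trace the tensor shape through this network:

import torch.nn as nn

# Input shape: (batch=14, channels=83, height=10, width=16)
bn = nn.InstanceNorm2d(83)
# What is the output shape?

Input shape: (14, 83, 10, 16)
Output shape: (14, 83, 10, 16)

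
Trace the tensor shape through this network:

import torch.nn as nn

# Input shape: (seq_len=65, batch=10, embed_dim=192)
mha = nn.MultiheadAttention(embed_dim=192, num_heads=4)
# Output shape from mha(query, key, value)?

Input shape: (65, 10, 192)
Output shape: (65, 10, 192)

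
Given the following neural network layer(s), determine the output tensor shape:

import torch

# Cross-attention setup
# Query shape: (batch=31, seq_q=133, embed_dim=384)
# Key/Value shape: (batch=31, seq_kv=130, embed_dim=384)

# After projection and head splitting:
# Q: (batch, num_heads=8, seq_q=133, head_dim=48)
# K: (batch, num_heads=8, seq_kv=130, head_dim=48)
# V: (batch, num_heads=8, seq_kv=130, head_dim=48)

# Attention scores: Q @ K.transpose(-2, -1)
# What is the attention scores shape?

Input shape: (31, 133, 384)
Output shape: (31, 8, 133, 130)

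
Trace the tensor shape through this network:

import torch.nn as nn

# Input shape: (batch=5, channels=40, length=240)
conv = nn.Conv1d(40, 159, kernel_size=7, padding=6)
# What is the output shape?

Input shape: (5, 40, 240)
Output shape: (5, 159, 246)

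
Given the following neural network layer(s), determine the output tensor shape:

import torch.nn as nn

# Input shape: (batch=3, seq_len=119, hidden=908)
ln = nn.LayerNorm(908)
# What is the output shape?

Input shape: (3, 119, 908)
Output shape: (3, 119, 908)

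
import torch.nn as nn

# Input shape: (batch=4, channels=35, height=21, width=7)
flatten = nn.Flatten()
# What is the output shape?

Input shape: (4, 35, 21, 7)
Output shape: (4, 5145)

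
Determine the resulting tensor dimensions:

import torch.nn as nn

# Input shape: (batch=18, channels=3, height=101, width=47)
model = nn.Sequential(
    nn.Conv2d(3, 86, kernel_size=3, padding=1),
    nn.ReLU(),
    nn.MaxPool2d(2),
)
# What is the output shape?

Input shape: (18, 3, 101, 47)
  -> after Conv2d: (18, 86, 101, 47)
  -> after ReLU: (18, 86, 101, 47)
Output shape: (18, 86, 50, 23)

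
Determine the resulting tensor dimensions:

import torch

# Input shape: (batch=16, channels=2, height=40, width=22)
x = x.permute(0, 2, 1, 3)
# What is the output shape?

Input shape: (16, 2, 40, 22)
Output shape: (16, 40, 2, 22)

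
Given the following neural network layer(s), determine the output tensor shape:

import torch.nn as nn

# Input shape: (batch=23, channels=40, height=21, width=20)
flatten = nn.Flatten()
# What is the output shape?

Input shape: (23, 40, 21, 20)
Output shape: (23, 16800)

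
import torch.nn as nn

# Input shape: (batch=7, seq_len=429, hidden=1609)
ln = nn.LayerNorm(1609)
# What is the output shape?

Input shape: (7, 429, 1609)
Output shape: (7, 429, 1609)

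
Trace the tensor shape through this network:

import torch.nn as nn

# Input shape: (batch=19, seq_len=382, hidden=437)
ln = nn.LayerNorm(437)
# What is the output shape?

Input shape: (19, 382, 437)
Output shape: (19, 382, 437)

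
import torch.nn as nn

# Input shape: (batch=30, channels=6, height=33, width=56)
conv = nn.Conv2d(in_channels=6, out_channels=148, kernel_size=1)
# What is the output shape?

Input shape: (30, 6, 33, 56)
Output shape: (30, 148, 33, 56)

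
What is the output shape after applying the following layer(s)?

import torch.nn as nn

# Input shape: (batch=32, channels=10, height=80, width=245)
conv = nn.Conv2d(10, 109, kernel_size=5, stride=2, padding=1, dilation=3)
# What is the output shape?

Input shape: (32, 10, 80, 245)
Output shape: (32, 109, 35, 118)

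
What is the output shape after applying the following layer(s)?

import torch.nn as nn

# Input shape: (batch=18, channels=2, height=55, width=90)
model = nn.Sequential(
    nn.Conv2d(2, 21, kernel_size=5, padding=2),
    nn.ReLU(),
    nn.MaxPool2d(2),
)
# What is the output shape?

Input shape: (18, 2, 55, 90)
  -> after Conv2d: (18, 21, 55, 90)
  -> after ReLU: (18, 21, 55, 90)
Output shape: (18, 21, 27, 45)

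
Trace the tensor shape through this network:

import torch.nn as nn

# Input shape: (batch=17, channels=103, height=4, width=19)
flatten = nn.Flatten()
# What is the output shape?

Input shape: (17, 103, 4, 19)
Output shape: (17, 7828)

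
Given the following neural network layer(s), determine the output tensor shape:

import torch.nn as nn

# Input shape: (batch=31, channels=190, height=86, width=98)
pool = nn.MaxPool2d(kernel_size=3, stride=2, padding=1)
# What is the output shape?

Input shape: (31, 190, 86, 98)
Output shape: (31, 190, 43, 49)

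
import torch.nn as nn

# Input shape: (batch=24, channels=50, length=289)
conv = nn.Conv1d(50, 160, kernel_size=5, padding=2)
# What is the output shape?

Input shape: (24, 50, 289)
Output shape: (24, 160, 289)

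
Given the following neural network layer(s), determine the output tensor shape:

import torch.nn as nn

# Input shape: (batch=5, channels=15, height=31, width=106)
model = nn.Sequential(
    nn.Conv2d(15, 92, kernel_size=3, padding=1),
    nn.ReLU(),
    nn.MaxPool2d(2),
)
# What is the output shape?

Input shape: (5, 15, 31, 106)
  -> after Conv2d: (5, 92, 31, 106)
  -> after ReLU: (5, 92, 31, 106)
Output shape: (5, 92, 15, 53)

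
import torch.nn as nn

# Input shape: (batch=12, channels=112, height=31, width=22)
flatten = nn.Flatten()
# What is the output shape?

Input shape: (12, 112, 31, 22)
Output shape: (12, 76384)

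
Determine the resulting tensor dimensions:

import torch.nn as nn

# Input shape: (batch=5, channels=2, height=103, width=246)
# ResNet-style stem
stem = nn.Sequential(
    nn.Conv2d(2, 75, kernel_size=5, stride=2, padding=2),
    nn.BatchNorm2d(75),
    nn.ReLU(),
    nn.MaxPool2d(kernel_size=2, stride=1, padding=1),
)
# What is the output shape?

Input shape: (5, 2, 103, 246)
  -> after Conv2d 5x5 stride=2: (5, 75, 52, 123)
Output shape: (5, 75, 53, 124)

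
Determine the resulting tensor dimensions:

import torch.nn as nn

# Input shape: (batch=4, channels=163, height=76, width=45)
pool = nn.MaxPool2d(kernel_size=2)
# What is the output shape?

Input shape: (4, 163, 76, 45)
Output shape: (4, 163, 38, 22)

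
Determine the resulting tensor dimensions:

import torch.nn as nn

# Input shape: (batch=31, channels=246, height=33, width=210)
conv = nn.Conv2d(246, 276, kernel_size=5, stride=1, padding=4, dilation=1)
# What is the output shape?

Input shape: (31, 246, 33, 210)
Output shape: (31, 276, 37, 214)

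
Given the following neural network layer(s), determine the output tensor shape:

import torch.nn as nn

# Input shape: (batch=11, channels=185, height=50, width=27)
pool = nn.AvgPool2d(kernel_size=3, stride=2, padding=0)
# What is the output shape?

Input shape: (11, 185, 50, 27)
Output shape: (11, 185, 24, 13)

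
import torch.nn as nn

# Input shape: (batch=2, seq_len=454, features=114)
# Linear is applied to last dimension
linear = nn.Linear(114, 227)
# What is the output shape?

Input shape: (2, 454, 114)
Output shape: (2, 454, 227)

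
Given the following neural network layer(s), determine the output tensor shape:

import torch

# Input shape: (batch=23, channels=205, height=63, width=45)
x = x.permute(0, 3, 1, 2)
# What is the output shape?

Input shape: (23, 205, 63, 45)
Output shape: (23, 45, 205, 63)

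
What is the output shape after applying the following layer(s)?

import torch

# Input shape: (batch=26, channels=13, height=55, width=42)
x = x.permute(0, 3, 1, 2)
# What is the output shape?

Input shape: (26, 13, 55, 42)
Output shape: (26, 42, 13, 55)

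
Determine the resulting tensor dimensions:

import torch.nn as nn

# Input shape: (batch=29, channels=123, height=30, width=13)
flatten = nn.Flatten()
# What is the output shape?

Input shape: (29, 123, 30, 13)
Output shape: (29, 47970)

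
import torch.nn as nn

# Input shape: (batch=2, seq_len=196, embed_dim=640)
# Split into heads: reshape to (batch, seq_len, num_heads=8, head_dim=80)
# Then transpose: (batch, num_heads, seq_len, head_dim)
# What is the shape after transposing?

Input shape: (2, 196, 640)
  -> after reshape: (2, 196, 8, 80)
Output shape: (2, 8, 196, 80)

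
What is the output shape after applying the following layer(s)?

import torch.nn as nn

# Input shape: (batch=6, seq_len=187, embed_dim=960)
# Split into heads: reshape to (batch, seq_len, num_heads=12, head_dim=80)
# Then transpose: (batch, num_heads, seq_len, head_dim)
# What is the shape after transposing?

Input shape: (6, 187, 960)
  -> after reshape: (6, 187, 12, 80)
Output shape: (6, 12, 187, 80)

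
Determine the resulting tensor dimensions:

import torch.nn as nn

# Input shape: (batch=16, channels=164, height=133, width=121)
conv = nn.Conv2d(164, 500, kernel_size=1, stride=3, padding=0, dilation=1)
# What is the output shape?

Input shape: (16, 164, 133, 121)
Output shape: (16, 500, 45, 41)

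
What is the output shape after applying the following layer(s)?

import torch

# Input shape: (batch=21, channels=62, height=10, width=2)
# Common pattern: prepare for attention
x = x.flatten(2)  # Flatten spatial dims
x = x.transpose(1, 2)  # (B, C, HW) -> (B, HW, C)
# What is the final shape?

Input shape: (21, 62, 10, 2)
  -> after flatten(2): (21, 62, 20)
Output shape: (21, 20, 62)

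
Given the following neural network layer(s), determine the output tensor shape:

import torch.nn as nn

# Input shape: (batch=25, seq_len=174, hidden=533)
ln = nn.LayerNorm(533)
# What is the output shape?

Input shape: (25, 174, 533)
Output shape: (25, 174, 533)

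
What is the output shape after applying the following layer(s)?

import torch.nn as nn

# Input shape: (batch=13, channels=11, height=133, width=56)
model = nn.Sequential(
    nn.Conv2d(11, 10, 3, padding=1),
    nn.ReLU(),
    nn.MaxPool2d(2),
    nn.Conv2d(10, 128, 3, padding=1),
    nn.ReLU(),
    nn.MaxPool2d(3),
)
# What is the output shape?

Input shape: (13, 11, 133, 56)
  -> after first Conv2d: (13, 10, 133, 56)
  -> after first MaxPool2d: (13, 10, 66, 28)
  -> after second Conv2d: (13, 128, 66, 28)
Output shape: (13, 128, 22, 9)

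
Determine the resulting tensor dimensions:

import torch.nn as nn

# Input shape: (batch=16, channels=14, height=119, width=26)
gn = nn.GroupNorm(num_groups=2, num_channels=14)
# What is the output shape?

Input shape: (16, 14, 119, 26)
Output shape: (16, 14, 119, 26)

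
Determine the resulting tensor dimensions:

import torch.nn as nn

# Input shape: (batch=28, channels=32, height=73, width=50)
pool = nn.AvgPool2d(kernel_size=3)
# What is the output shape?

Input shape: (28, 32, 73, 50)
Output shape: (28, 32, 24, 16)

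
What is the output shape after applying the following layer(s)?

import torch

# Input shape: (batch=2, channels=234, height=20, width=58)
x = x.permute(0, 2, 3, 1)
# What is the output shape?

Input shape: (2, 234, 20, 58)
Output shape: (2, 20, 58, 234)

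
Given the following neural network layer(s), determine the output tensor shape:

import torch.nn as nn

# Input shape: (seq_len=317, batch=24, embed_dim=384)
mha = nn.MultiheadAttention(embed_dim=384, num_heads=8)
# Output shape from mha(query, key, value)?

Input shape: (317, 24, 384)
Output shape: (317, 24, 384)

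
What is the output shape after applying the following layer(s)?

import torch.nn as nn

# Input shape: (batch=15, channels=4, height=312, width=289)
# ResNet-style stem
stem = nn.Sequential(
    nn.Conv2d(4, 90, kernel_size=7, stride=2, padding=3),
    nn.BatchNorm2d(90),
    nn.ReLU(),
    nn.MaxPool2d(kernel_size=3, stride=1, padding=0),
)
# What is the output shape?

Input shape: (15, 4, 312, 289)
  -> after Conv2d 7x7 stride=2: (15, 90, 156, 145)
Output shape: (15, 90, 154, 143)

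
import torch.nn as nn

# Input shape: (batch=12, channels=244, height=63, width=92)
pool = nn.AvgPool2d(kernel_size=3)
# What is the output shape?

Input shape: (12, 244, 63, 92)
Output shape: (12, 244, 21, 30)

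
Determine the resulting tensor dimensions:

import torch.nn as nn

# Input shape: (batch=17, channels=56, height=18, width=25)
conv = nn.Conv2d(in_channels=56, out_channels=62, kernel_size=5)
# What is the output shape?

Input shape: (17, 56, 18, 25)
Output shape: (17, 62, 14, 21)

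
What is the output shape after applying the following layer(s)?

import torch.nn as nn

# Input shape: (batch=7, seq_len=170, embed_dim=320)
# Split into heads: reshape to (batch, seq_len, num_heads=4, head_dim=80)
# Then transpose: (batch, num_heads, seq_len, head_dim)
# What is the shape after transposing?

Input shape: (7, 170, 320)
  -> after reshape: (7, 170, 4, 80)
Output shape: (7, 4, 170, 80)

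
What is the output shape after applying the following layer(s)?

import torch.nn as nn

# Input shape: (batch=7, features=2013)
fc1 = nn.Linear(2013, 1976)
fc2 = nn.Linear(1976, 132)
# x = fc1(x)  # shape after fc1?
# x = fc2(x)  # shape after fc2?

Input shape: (7, 2013)
  -> after fc1: (7, 1976)
Output shape: (7, 132)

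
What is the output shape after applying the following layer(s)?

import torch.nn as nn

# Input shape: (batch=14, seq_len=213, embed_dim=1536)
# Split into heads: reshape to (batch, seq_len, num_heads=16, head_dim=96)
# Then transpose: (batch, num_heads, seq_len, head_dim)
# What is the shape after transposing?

Input shape: (14, 213, 1536)
  -> after reshape: (14, 213, 16, 96)
Output shape: (14, 16, 213, 96)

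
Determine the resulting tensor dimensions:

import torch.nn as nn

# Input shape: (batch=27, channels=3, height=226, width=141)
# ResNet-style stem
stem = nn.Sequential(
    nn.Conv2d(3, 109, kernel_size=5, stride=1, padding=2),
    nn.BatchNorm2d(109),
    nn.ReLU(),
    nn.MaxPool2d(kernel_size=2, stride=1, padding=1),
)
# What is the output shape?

Input shape: (27, 3, 226, 141)
  -> after Conv2d 5x5 stride=1: (27, 109, 226, 141)
Output shape: (27, 109, 227, 142)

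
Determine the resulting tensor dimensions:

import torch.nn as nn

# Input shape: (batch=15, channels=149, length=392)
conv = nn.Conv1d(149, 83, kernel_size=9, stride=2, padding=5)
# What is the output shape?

Input shape: (15, 149, 392)
Output shape: (15, 83, 197)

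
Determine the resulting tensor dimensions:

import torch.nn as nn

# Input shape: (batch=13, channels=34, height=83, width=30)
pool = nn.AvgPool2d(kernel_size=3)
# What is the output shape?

Input shape: (13, 34, 83, 30)
Output shape: (13, 34, 27, 10)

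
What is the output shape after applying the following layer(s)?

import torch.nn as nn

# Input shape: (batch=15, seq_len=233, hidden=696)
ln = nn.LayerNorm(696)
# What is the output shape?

Input shape: (15, 233, 696)
Output shape: (15, 233, 696)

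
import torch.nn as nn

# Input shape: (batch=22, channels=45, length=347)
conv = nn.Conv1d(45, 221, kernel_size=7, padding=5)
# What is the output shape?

Input shape: (22, 45, 347)
Output shape: (22, 221, 351)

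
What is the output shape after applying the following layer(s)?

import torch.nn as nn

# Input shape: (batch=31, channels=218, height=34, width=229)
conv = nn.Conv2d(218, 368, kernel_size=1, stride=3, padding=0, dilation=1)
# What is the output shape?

Input shape: (31, 218, 34, 229)
Output shape: (31, 368, 12, 77)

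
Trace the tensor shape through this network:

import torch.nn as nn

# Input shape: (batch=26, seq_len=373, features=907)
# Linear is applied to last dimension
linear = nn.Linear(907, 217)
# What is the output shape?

Input shape: (26, 373, 907)
Output shape: (26, 373, 217)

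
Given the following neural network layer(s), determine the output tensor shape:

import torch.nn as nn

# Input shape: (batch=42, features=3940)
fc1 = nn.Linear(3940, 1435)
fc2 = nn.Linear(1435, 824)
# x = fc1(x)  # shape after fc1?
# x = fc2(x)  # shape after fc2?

Input shape: (42, 3940)
  -> after fc1: (42, 1435)
Output shape: (42, 824)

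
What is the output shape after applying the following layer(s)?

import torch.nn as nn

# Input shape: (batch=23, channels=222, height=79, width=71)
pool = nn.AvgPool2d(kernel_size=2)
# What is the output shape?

Input shape: (23, 222, 79, 71)
Output shape: (23, 222, 39, 35)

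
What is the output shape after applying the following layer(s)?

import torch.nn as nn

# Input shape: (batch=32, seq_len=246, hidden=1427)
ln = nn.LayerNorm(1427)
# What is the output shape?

Input shape: (32, 246, 1427)
Output shape: (32, 246, 1427)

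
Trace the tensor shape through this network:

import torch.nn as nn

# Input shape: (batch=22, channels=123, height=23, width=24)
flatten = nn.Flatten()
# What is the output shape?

Input shape: (22, 123, 23, 24)
Output shape: (22, 67896)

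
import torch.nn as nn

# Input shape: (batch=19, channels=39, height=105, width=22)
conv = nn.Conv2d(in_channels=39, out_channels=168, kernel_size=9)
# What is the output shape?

Input shape: (19, 39, 105, 22)
Output shape: (19, 168, 97, 14)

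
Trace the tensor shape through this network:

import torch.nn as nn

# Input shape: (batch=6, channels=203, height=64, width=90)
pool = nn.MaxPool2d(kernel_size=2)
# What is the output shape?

Input shape: (6, 203, 64, 90)
Output shape: (6, 203, 32, 45)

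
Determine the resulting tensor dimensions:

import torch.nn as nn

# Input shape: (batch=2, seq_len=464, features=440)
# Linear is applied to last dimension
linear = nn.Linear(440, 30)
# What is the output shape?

Input shape: (2, 464, 440)
Output shape: (2, 464, 30)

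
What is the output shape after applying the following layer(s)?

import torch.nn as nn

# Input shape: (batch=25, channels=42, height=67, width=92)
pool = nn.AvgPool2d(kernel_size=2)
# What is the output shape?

Input shape: (25, 42, 67, 92)
Output shape: (25, 42, 33, 46)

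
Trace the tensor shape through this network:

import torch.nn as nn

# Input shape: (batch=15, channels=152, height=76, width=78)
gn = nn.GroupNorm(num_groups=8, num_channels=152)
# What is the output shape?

Input shape: (15, 152, 76, 78)
Output shape: (15, 152, 76, 78)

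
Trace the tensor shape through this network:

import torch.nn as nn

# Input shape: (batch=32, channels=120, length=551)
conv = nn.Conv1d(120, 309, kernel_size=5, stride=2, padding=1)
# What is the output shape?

Input shape: (32, 120, 551)
Output shape: (32, 309, 275)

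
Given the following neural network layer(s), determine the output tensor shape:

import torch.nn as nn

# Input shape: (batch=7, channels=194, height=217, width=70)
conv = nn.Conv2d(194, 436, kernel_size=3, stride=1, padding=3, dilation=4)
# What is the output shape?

Input shape: (7, 194, 217, 70)
Output shape: (7, 436, 215, 68)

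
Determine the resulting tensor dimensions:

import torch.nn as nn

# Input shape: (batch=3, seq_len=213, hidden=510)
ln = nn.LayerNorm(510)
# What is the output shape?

Input shape: (3, 213, 510)
Output shape: (3, 213, 510)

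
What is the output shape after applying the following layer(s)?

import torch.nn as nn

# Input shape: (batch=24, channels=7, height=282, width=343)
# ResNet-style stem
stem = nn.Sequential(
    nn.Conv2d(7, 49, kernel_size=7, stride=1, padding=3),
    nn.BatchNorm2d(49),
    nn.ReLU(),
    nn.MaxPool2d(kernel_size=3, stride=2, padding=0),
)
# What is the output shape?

Input shape: (24, 7, 282, 343)
  -> after Conv2d 7x7 stride=1: (24, 49, 282, 343)
Output shape: (24, 49, 140, 171)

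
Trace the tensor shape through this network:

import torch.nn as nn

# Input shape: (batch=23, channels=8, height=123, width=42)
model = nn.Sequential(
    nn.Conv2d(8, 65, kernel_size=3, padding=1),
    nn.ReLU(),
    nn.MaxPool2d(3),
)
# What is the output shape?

Input shape: (23, 8, 123, 42)
  -> after Conv2d: (23, 65, 123, 42)
  -> after ReLU: (23, 65, 123, 42)
Output shape: (23, 65, 41, 14)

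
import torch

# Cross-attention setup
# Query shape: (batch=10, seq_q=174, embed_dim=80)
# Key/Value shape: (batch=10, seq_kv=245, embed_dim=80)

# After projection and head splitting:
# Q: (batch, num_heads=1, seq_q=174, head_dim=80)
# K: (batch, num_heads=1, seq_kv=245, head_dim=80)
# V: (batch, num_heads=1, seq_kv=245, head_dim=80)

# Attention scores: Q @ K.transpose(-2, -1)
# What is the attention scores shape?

Input shape: (10, 174, 80)
Output shape: (10, 1, 174, 245)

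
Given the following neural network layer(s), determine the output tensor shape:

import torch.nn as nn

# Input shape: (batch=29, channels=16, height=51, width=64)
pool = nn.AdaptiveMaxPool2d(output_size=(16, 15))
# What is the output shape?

Input shape: (29, 16, 51, 64)
Output shape: (29, 16, 16, 15)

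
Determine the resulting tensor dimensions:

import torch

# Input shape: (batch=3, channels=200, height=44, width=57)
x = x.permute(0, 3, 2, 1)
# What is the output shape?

Input shape: (3, 200, 44, 57)
Output shape: (3, 57, 44, 200)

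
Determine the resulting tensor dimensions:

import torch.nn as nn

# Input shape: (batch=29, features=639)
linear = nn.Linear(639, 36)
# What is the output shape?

Input shape: (29, 639)
Output shape: (29, 36)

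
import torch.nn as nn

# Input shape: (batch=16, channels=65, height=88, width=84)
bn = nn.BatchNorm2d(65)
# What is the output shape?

Input shape: (16, 65, 88, 84)
Output shape: (16, 65, 88, 84)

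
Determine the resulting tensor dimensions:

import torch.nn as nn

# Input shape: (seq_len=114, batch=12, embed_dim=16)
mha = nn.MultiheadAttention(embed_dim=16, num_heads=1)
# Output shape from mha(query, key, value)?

Input shape: (114, 12, 16)
Output shape: (114, 12, 16)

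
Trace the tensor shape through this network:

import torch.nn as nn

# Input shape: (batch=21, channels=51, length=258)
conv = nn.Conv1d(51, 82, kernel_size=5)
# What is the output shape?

Input shape: (21, 51, 258)
Output shape: (21, 82, 254)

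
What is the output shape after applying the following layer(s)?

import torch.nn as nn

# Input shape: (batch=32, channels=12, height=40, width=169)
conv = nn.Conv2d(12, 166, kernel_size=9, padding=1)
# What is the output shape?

Input shape: (32, 12, 40, 169)
Output shape: (32, 166, 34, 163)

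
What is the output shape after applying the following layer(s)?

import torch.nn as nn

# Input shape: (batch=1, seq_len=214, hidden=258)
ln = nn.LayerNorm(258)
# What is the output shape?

Input shape: (1, 214, 258)
Output shape: (1, 214, 258)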